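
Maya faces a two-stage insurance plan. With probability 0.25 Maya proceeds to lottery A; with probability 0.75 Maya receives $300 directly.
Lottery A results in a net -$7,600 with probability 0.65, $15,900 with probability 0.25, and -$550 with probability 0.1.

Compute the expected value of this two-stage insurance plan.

EV(A) = 0.65 × (-7600) + 0.25 × 15900 + 0.1 × (-550) = -4940 + 3975 − 55 = -1020
Branch B: 300 (certain)
Overall = 0.25 × (-1020) + 0.75 × 300 = -255 + 225 = -30

-$30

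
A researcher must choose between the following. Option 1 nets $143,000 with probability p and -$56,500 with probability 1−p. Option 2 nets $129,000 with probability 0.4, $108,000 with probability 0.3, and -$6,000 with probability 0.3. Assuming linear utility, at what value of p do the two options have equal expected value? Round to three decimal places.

p = 0.695

EV(Option 2) = 0.4 × 129000 + 0.3 × 108000 + 0.3 × (-6000) = 51600 + 32400 − 1800 = 82200
p·143000 + (1−p)·(-56500) = 82200
199500p − 56500 = 82200
p = (82200 + 56500) / 199500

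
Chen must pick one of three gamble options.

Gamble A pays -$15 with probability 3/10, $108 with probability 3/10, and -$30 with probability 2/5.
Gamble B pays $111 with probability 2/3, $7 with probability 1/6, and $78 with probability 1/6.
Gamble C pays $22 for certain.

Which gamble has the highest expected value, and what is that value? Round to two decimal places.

Gamble B ($88.17)

Gamble A = 3/10 × (-15) + 3/10 × 108 + 2/5 × (-30) = -4.5 + 32.4 − 12 = 15.9
Gamble B = 2/3 × 111 + 1/6 × 7 + 1/6 × 78 = 74 + 1.1667 + 13 = 88.1667
Gamble C: 22 (certain)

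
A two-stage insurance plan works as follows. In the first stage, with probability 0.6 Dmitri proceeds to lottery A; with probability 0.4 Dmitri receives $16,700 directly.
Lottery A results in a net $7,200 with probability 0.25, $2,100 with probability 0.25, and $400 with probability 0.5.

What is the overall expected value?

$8,195

EV(A) = 0.25 × 7200 + 0.25 × 2100 + 0.5 × 400 = 1800 + 525 + 200 = 2525
Branch B: 16700 (certain)
Overall = 0.6 × 2525 + 0.4 × 16700 = 1515 + 6680 = 8195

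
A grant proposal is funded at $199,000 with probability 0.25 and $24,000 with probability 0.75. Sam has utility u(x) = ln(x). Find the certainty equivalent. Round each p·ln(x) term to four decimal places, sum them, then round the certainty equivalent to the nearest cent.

$40,729.18

E[u] = 0.25·ln(199000) + 0.75·ln(24000) = 3.0503 + 7.5644 = 10.6147
CE = e^10.6147 ≈ 40729.18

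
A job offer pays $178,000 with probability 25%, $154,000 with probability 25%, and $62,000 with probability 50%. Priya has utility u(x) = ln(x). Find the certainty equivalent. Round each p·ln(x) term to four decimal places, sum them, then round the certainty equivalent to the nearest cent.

E[u] = 0.25·ln(178000) + 0.25·ln(154000) + 0.5·ln(62000) = 3.0224 + 2.9862 + 5.5174 = 11.5260
CE = e^11.5260 ≈ 101316.04

$101,316.04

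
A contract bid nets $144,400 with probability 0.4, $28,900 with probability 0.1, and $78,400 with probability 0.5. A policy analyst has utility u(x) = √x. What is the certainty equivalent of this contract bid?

E[u] = 0.4·√144400 + 0.1·√28900 + 0.5·√78400 = 0.4·380 + 0.1·170 + 0.5·280 = 309
CE = (309)² = 95481

$95,481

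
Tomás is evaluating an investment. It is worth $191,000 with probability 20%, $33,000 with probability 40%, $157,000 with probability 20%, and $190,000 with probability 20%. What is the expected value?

EV = 0.2 × 191000 + 0.4 × 33000 + 0.2 × 157000 + 0.2 × 190000 = 38200 + 13200 + 31400 + 38000 = 120800

$120,800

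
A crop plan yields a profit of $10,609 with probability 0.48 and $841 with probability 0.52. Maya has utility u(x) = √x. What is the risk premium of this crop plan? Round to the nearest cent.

E[u] = 0.48·√10609 + 0.52·√841 = 0.48·103 + 0.52·29 = 64.52
CE = (64.52)² = 4162.8304
Risk premium = EV − CE = 5529.64 − 4162.8304 = 1366.8096

$1,366.81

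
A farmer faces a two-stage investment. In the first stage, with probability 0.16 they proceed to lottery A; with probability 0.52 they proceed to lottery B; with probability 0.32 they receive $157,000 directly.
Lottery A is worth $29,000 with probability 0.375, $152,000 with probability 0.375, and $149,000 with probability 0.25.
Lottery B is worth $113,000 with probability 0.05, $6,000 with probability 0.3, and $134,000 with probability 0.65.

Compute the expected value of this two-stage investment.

$116,226

EV(A) = 0.375 × 29000 + 0.375 × 152000 + 0.25 × 149000 = 10875 + 57000 + 37250 = 105125
EV(B) = 0.05 × 113000 + 0.3 × 6000 + 0.65 × 134000 = 5650 + 1800 + 87100 = 94550
Branch C: 157000 (certain)
Overall = 0.16 × 105125 + 0.52 × 94550 + 0.32 × 157000 = 16820 + 49166 + 50240 = 116226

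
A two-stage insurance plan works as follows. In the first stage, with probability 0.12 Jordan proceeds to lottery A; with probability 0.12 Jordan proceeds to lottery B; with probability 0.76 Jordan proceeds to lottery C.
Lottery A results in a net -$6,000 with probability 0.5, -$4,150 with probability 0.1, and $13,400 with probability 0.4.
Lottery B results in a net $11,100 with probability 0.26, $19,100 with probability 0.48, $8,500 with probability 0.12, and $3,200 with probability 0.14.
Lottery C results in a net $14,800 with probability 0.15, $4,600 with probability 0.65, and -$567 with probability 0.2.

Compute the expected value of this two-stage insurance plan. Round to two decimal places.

$5,729.46

EV(A) = 0.5 × (-6000) + 0.1 × (-4150) + 0.4 × 13400 = -3000 − 415 + 5360 = 1945
EV(B) = 0.26 × 11100 + 0.48 × 19100 + 0.12 × 8500 + 0.14 × 3200 = 2886 + 9168 + 1020 + 448 = 13522
EV(C) = 0.15 × 14800 + 0.65 × 4600 + 0.2 × (-567) = 2220 + 2990 − 113.4 = 5096.6
Overall = 0.12 × 1945 + 0.12 × 13522 + 0.76 × 5096.6 = 233.4 + 1622.64 + 3873.416 = 5729.456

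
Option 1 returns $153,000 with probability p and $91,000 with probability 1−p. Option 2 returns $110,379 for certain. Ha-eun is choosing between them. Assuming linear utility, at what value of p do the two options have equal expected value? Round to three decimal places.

p = 0.313

p·153000 + (1−p)·91000 = 110379
62000p + 91000 = 110379
p = (110379 − 91000) / 62000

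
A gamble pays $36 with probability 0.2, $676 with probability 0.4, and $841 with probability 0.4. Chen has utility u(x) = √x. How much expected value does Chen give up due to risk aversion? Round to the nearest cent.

$75.76

E[u] = 0.2·√36 + 0.4·√676 + 0.4·√841 = 0.2·6 + 0.4·26 + 0.4·29 = 23.2
CE = (23.2)² = 538.24
Risk premium = EV − CE = 614 − 538.24 = 75.76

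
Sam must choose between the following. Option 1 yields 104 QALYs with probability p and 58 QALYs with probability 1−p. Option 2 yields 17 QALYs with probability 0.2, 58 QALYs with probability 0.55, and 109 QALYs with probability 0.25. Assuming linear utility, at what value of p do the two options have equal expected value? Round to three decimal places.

p = 0.099

EV(Option 2) = 0.2 × 17 + 0.55 × 58 + 0.25 × 109 = 3.4 + 31.9 + 27.25 = 62.55
p·104 + (1−p)·58 = 62.55
46p + 58 = 62.55
p = (62.55 − 58) / 46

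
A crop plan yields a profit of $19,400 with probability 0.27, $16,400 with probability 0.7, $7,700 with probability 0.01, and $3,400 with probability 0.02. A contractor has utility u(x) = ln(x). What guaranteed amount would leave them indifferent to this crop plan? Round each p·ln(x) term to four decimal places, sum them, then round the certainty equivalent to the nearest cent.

E[u] = 0.27·ln(19400) + 0.7·ln(16400) + 0.01·ln(7700) + 0.02·ln(3400) = 2.6657 + 6.7935 + 0.0895 + 0.1626 = 9.7113
CE = e^9.7113 ≈ 16503.04

$16,503.04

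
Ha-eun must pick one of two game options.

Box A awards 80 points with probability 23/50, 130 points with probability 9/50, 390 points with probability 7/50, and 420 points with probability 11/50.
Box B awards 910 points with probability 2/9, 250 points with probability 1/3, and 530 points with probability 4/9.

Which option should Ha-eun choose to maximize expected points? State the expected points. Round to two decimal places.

Box A = 23/50 × 80 + 9/50 × 130 + 7/50 × 390 + 11/50 × 420 = 36.8 + 23.4 + 54.6 + 92.4 = 207.2
Box B = 2/9 × 910 + 1/3 × 250 + 4/9 × 530 = 202.2222 + 83.3333 + 235.5556 = 521.1111

Box B (521.11 points)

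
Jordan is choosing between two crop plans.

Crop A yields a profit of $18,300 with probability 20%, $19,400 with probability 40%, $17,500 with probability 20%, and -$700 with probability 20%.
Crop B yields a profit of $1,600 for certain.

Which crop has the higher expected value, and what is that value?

Crop A = 0.2 × 18300 + 0.4 × 19400 + 0.2 × 17500 + 0.2 × (-700) = 3660 + 7760 + 3500 − 140 = 14780
Crop B: 1600 (certain)

Crop A ($14,780)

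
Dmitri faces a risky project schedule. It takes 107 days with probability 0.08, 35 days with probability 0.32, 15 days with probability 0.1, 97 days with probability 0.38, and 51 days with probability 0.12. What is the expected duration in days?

64.24 days

EV = 0.08 × 107 + 0.32 × 35 + 0.1 × 15 + 0.38 × 97 + 0.12 × 51 = 8.56 + 11.2 + 1.5 + 36.86 + 6.12 = 64.24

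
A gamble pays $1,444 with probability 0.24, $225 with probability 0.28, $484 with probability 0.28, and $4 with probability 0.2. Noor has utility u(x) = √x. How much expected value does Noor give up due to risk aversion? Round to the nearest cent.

$150.67

E[u] = 0.24·√1444 + 0.28·√225 + 0.28·√484 + 0.2·√4 = 0.24·38 + 0.28·15 + 0.28·22 + 0.2·2 = 19.88
CE = (19.88)² = 395.2144
Risk premium = EV − CE = 545.88 − 395.2144 = 150.6656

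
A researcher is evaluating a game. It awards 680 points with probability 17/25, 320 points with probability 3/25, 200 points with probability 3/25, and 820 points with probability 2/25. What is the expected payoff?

EV = 17/25 × 680 + 3/25 × 320 + 3/25 × 200 + 2/25 × 820 = 462.4 + 38.4 + 24 + 65.6 = 590.4

590.4 points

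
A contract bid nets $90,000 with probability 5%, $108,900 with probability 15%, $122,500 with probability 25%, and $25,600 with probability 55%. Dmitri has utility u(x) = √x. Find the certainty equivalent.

E[u] = 0.05·√90000 + 0.15·√108900 + 0.25·√122500 + 0.55·√25600 = 0.05·300 + 0.15·330 + 0.25·350 + 0.55·160 = 240
CE = (240)² = 57600

$57,600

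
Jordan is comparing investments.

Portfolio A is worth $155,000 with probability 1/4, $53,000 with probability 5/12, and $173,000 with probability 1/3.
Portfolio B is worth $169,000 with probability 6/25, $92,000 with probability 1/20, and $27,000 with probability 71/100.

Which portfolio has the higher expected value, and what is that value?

Portfolio A ($118,500)

Portfolio A = 1/4 × 155000 + 5/12 × 53000 + 1/3 × 173000 = 38750 + 22083.3333 + 57666.6667 = 118500
Portfolio B = 6/25 × 169000 + 1/20 × 92000 + 71/100 × 27000 = 40560 + 4600 + 19170 = 64330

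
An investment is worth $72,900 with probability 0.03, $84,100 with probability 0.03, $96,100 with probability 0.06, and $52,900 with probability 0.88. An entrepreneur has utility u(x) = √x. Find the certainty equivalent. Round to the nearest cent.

$56,548.84

E[u] = 0.03·√72900 + 0.03·√84100 + 0.06·√96100 + 0.88·√52900 = 0.03·270 + 0.03·290 + 0.06·310 + 0.88·230 = 237.8
CE = (237.8)² = 56548.84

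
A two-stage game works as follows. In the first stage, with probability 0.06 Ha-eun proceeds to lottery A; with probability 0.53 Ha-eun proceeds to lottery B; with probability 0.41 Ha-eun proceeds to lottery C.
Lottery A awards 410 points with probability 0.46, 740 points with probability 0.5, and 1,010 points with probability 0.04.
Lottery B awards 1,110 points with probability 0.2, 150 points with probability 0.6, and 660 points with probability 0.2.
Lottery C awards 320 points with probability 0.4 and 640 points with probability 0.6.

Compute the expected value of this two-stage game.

EV(A) = 0.46 × 410 + 0.5 × 740 + 0.04 × 1010 = 188.6 + 370 + 40.4 = 599
EV(B) = 0.2 × 1110 + 0.6 × 150 + 0.2 × 660 = 222 + 90 + 132 = 444
EV(C) = 0.4 × 320 + 0.6 × 640 = 128 + 384 = 512
Overall = 0.06 × 599 + 0.53 × 444 + 0.41 × 512 = 35.94 + 235.32 + 209.92 = 481.18

481.18 points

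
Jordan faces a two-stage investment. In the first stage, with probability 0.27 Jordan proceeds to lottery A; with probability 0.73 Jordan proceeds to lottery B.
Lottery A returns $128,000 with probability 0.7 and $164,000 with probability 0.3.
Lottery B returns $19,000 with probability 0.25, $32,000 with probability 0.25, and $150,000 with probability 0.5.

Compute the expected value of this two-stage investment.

EV(A) = 0.7 × 128000 + 0.3 × 164000 = 89600 + 49200 = 138800
EV(B) = 0.25 × 19000 + 0.25 × 32000 + 0.5 × 150000 = 4750 + 8000 + 75000 = 87750
Overall = 0.27 × 138800 + 0.73 × 87750 = 37476 + 64057.5 = 101533.5

$101,533.50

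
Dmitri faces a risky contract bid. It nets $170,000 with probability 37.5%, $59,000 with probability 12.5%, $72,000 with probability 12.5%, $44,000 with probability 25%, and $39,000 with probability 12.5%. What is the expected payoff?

EV = 0.375 × 170000 + 0.125 × 59000 + 0.125 × 72000 + 0.25 × 44000 + 0.125 × 39000 = 63750 + 7375 + 9000 + 11000 + 4875 = 96000

$96,000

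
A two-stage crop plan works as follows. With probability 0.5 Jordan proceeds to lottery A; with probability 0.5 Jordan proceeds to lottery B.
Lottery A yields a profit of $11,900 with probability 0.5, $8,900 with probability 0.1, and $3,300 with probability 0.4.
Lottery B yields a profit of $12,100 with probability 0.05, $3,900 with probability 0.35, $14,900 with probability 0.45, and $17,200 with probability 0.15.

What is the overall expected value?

$9,707.50

EV(A) = 0.5 × 11900 + 0.1 × 8900 + 0.4 × 3300 = 5950 + 890 + 1320 = 8160
EV(B) = 0.05 × 12100 + 0.35 × 3900 + 0.45 × 14900 + 0.15 × 17200 = 605 + 1365 + 6705 + 2580 = 11255
Overall = 0.5 × 8160 + 0.5 × 11255 = 4080 + 5627.5 = 9707.5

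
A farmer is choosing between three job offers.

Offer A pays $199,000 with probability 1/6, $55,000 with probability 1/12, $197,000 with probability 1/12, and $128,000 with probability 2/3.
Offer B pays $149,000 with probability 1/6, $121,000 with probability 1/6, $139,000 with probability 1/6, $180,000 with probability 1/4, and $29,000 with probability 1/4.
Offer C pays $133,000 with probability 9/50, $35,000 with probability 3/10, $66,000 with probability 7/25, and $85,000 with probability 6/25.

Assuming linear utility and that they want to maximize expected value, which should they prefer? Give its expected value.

Offer A = 1/6 × 199000 + 1/12 × 55000 + 1/12 × 197000 + 2/3 × 128000 = 33166.6667 + 4583.3333 + 16416.6667 + 85333.3333 = 139500
Offer B = 1/6 × 149000 + 1/6 × 121000 + 1/6 × 139000 + 1/4 × 180000 + 1/4 × 29000 = 24833.3333 + 20166.6667 + 23166.6667 + 45000 + 7250 = 120416.6667
Offer C = 9/50 × 133000 + 3/10 × 35000 + 7/25 × 66000 + 6/25 × 85000 = 23940 + 10500 + 18480 + 20400 = 73320

Offer A ($139,500)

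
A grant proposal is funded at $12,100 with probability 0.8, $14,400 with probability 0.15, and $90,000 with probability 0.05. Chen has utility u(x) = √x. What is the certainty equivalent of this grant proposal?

$14,641

E[u] = 0.8·√12100 + 0.15·√14400 + 0.05·√90000 = 0.8·110 + 0.15·120 + 0.05·300 = 121
CE = (121)² = 14641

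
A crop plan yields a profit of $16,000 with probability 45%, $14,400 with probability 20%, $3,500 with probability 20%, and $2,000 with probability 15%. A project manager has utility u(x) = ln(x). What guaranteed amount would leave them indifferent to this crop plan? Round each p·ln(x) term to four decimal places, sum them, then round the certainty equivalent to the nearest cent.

E[u] = 0.45·ln(16000) + 0.2·ln(14400) + 0.2·ln(3500) + 0.15·ln(2000) = 4.3562 + 1.9150 + 1.6321 + 1.1401 = 9.0434
CE = e^9.0434 ≈ 8462.50

$8,462.50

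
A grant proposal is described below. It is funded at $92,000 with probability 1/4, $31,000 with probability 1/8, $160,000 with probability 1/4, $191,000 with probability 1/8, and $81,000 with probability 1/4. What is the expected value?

EV = 1/4 × 92000 + 1/8 × 31000 + 1/4 × 160000 + 1/8 × 191000 + 1/4 × 81000 = 23000 + 3875 + 40000 + 23875 + 20250 = 111000

$111,000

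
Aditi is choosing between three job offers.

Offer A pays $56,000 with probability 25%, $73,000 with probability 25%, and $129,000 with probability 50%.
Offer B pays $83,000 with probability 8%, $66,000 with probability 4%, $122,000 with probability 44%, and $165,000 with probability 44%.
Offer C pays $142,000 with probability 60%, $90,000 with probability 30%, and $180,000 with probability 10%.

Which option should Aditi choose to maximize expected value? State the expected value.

Offer A = 0.25 × 56000 + 0.25 × 73000 + 0.5 × 129000 = 14000 + 18250 + 64500 = 96750
Offer B = 0.08 × 83000 + 0.04 × 66000 + 0.44 × 122000 + 0.44 × 165000 = 6640 + 2640 + 53680 + 72600 = 135560
Offer C = 0.6 × 142000 + 0.3 × 90000 + 0.1 × 180000 = 85200 + 27000 + 18000 = 130200

Offer B ($135,560)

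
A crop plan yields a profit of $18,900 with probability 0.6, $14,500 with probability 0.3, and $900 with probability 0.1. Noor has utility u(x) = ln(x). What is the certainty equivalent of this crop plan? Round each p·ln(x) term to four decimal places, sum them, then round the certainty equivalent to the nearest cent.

$12,874.45

E[u] = 0.6·ln(18900) + 0.3·ln(14500) + 0.1·ln(900) = 5.9082 + 2.8746 + 0.6802 = 9.4630
CE = e^9.4630 ≈ 12874.45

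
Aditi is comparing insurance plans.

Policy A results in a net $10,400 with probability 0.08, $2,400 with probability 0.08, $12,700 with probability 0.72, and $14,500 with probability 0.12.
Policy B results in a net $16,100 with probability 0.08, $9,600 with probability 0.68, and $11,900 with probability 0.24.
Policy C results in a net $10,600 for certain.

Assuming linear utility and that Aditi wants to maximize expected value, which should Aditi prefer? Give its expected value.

Policy A ($11,908)

Policy A = 0.08 × 10400 + 0.08 × 2400 + 0.72 × 12700 + 0.12 × 14500 = 832 + 192 + 9144 + 1740 = 11908
Policy B = 0.08 × 16100 + 0.68 × 9600 + 0.24 × 11900 = 1288 + 6528 + 2856 = 10672
Policy C: 10600 (certain)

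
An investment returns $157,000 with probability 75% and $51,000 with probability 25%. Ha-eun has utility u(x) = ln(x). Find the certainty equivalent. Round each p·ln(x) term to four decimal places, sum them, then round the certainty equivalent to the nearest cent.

$118,527.47

E[u] = 0.75·ln(157000) + 0.25·ln(51000) = 8.9730 + 2.7099 = 11.6829
CE = e^11.6829 ≈ 118527.47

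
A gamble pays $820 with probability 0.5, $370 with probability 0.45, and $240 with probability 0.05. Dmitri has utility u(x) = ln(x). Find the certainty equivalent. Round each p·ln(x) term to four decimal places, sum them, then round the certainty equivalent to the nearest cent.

$539.05

E[u] = 0.5·ln(820) + 0.45·ln(370) + 0.05·ln(240) = 3.3547 + 2.6611 + 0.2740 = 6.2898
CE = e^6.2898 ≈ 539.05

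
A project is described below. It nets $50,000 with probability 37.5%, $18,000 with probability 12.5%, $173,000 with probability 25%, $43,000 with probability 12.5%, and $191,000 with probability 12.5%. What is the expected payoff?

$93,500

EV = 0.375 × 50000 + 0.125 × 18000 + 0.25 × 173000 + 0.125 × 43000 + 0.125 × 191000 = 18750 + 2250 + 43250 + 5375 + 23875 = 93500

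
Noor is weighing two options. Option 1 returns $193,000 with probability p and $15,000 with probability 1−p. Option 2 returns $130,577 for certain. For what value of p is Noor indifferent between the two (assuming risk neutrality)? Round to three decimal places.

p = 0.649

p·193000 + (1−p)·15000 = 130577
178000p + 15000 = 130577
p = (130577 − 15000) / 178000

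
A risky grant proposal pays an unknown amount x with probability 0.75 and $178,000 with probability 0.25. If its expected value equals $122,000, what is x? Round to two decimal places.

x = $103,333.33

0.75·x + 0.25·178000 = 122000
0.75·x = 122000 − 44500 = 77500
x = 77500 / 0.75 = 103333.3333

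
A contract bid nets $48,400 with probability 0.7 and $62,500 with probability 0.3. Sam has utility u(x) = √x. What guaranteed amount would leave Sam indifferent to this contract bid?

$52,441

E[u] = 0.7·√48400 + 0.3·√62500 = 0.7·220 + 0.3·250 = 229
CE = (229)² = 52441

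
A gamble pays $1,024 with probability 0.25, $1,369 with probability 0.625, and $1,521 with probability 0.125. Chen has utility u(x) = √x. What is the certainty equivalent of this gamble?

E[u] = 0.25·√1024 + 0.625·√1369 + 0.125·√1521 = 0.25·32 + 0.625·37 + 0.125·39 = 36
CE = (36)² = 1296

$1,296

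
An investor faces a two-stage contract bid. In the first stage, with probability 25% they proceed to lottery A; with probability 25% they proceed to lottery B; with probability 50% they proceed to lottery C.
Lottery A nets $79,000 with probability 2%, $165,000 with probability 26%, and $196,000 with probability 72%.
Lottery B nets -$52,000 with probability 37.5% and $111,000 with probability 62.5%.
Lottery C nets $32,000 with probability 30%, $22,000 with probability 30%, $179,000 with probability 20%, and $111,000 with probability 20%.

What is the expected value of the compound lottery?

$95,968.75

EV(A) = 0.02 × 79000 + 0.26 × 165000 + 0.72 × 196000 = 1580 + 42900 + 141120 = 185600
EV(B) = 0.375 × (-52000) + 0.625 × 111000 = -19500 + 69375 = 49875
EV(C) = 0.3 × 32000 + 0.3 × 22000 + 0.2 × 179000 + 0.2 × 111000 = 9600 + 6600 + 35800 + 22200 = 74200
Overall = 0.25 × 185600 + 0.25 × 49875 + 0.5 × 74200 = 46400 + 12468.75 + 37100 = 95968.75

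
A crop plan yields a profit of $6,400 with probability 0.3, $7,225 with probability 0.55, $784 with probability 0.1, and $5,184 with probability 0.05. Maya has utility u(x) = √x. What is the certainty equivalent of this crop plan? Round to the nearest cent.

$5,952.12

E[u] = 0.3·√6400 + 0.55·√7225 + 0.1·√784 + 0.05·√5184 = 0.3·80 + 0.55·85 + 0.1·28 + 0.05·72 = 77.15
CE = (77.15)² = 5952.1225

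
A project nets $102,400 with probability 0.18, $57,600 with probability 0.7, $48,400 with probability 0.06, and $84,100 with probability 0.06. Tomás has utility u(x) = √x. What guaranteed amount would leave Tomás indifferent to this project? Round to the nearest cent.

E[u] = 0.18·√102400 + 0.7·√57600 + 0.06·√48400 + 0.06·√84100 = 0.18·320 + 0.7·240 + 0.06·220 + 0.06·290 = 256.2
CE = (256.2)² = 65638.44

$65,638.44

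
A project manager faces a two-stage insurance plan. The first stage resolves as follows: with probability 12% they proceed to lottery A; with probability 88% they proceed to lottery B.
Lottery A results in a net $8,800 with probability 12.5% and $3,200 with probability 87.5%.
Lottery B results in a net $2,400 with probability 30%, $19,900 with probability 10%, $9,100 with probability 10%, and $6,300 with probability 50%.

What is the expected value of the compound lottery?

EV(A) = 0.125 × 8800 + 0.875 × 3200 = 1100 + 2800 = 3900
EV(B) = 0.3 × 2400 + 0.1 × 19900 + 0.1 × 9100 + 0.5 × 6300 = 720 + 1990 + 910 + 3150 = 6770
Overall = 0.12 × 3900 + 0.88 × 6770 = 468 + 5957.6 = 6425.6

$6,425.60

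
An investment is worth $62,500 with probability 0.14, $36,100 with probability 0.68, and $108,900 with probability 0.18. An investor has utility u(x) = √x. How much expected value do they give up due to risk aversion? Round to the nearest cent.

E[u] = 0.14·√62500 + 0.68·√36100 + 0.18·√108900 = 0.14·250 + 0.68·190 + 0.18·330 = 223.6
CE = (223.6)² = 49996.96
Risk premium = EV − CE = 52900 − 49996.96 = 2903.04

$2,903.04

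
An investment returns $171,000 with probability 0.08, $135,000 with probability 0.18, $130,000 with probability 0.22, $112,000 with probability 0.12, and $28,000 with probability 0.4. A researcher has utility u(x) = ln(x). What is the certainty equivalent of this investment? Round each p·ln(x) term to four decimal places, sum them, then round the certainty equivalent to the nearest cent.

E[u] = 0.08·ln(171000) + 0.18·ln(135000) + 0.22·ln(130000) + 0.12·ln(112000) + 0.4·ln(28000) = 0.9640 + 2.1263 + 2.5906 + 1.3952 + 4.0960 = 11.1721
CE = e^11.1721 ≈ 71118.30

$71,118.30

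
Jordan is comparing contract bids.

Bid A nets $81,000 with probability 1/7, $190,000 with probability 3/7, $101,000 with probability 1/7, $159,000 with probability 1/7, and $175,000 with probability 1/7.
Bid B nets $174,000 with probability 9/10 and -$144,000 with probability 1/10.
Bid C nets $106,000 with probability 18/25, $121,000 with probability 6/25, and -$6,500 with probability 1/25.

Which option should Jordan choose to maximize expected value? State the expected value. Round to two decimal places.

Bid A ($155,142.86)

Bid A = 1/7 × 81000 + 3/7 × 190000 + 1/7 × 101000 + 1/7 × 159000 + 1/7 × 175000 = 11571.4286 + 81428.5714 + 14428.5714 + 22714.2857 + 25000 = 155142.8571
Bid B = 9/10 × 174000 + 1/10 × (-144000) = 156600 − 14400 = 142200
Bid C = 18/25 × 106000 + 6/25 × 121000 + 1/25 × (-6500) = 76320 + 29040 − 260 = 105100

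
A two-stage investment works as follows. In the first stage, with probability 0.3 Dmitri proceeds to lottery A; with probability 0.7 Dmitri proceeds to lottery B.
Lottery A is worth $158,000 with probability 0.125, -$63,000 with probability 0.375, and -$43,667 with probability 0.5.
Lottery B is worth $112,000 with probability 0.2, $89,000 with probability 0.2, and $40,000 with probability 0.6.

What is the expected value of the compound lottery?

EV(A) = 0.125 × 158000 + 0.375 × (-63000) + 0.5 × (-43667) = 19750 − 23625 − 21833.5 = -25708.5
EV(B) = 0.2 × 112000 + 0.2 × 89000 + 0.6 × 40000 = 22400 + 17800 + 24000 = 64200
Overall = 0.3 × (-25708.5) + 0.7 × 64200 = -7712.55 + 44940 = 37227.45

$37,227.45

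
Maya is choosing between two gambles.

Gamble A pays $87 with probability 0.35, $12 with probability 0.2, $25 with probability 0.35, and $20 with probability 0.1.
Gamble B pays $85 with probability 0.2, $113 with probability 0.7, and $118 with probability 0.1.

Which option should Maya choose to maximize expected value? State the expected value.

Gamble B ($107.90)

Gamble A = 0.35 × 87 + 0.2 × 12 + 0.35 × 25 + 0.1 × 20 = 30.45 + 2.4 + 8.75 + 2 = 43.6
Gamble B = 0.2 × 85 + 0.7 × 113 + 0.1 × 118 = 17 + 79.1 + 11.8 = 107.9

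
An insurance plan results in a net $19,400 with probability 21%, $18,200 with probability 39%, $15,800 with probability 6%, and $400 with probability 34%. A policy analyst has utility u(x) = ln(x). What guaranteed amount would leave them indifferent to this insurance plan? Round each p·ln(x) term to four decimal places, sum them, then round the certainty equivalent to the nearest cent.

$4,994.54

E[u] = 0.21·ln(19400) + 0.39·ln(18200) + 0.06·ln(15800) + 0.34·ln(400) = 2.0733 + 3.8256 + 0.5801 + 2.0371 = 8.5161
CE = e^8.5161 ≈ 4994.54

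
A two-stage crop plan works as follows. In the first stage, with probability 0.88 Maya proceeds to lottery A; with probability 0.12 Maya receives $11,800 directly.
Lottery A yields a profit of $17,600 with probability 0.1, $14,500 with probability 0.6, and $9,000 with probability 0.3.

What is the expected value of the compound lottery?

$12,996.80

EV(A) = 0.1 × 17600 + 0.6 × 14500 + 0.3 × 9000 = 1760 + 8700 + 2700 = 13160
Branch B: 11800 (certain)
Overall = 0.88 × 13160 + 0.12 × 11800 = 11580.8 + 1416 = 12996.8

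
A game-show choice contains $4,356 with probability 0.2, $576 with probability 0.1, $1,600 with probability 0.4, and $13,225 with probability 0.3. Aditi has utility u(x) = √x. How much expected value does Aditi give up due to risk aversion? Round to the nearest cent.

$1,167.09

E[u] = 0.2·√4356 + 0.1·√576 + 0.4·√1600 + 0.3·√13225 = 0.2·66 + 0.1·24 + 0.4·40 + 0.3·115 = 66.1
CE = (66.1)² = 4369.21
Risk premium = EV − CE = 5536.3 − 4369.21 = 1167.09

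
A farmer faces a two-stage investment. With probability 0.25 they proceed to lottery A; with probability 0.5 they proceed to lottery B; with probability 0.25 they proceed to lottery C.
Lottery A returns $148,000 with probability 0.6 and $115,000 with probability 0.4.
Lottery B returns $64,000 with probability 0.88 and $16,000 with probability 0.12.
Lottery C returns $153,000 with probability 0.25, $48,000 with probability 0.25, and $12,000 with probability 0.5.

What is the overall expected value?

EV(A) = 0.6 × 148000 + 0.4 × 115000 = 88800 + 46000 = 134800
EV(B) = 0.88 × 64000 + 0.12 × 16000 = 56320 + 1920 = 58240
EV(C) = 0.25 × 153000 + 0.25 × 48000 + 0.5 × 12000 = 38250 + 12000 + 6000 = 56250
Overall = 0.25 × 134800 + 0.5 × 58240 + 0.25 × 56250 = 33700 + 29120 + 14062.5 = 76882.5

$76,882.50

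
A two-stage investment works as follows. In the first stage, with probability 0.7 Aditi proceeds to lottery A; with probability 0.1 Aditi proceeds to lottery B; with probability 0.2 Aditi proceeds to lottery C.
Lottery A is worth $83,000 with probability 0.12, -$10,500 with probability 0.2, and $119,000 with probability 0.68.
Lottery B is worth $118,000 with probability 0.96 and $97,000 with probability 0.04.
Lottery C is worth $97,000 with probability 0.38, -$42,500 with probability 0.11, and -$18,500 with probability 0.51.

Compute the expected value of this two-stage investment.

$78,412

EV(A) = 0.12 × 83000 + 0.2 × (-10500) + 0.68 × 119000 = 9960 − 2100 + 80920 = 88780
EV(B) = 0.96 × 118000 + 0.04 × 97000 = 113280 + 3880 = 117160
EV(C) = 0.38 × 97000 + 0.11 × (-42500) + 0.51 × (-18500) = 36860 − 4675 − 9435 = 22750
Overall = 0.7 × 88780 + 0.1 × 117160 + 0.2 × 22750 = 62146 + 11716 + 4550 = 78412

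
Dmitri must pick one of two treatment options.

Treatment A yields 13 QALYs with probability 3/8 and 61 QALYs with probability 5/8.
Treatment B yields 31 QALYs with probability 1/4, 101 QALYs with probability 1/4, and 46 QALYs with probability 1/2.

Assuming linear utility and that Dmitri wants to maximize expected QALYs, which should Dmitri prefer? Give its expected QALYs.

Treatment A = 3/8 × 13 + 5/8 × 61 = 4.875 + 38.125 = 43
Treatment B = 1/4 × 31 + 1/4 × 101 + 1/2 × 46 = 7.75 + 25.25 + 23 = 56

Treatment B (56 QALYs)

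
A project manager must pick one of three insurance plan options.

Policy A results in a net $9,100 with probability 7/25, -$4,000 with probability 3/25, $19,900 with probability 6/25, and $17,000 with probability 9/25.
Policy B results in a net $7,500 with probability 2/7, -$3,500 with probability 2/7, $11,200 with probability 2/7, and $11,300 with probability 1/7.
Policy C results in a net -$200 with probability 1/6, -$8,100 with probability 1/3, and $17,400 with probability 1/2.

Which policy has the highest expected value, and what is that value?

Policy A ($12,964)

Policy A = 7/25 × 9100 + 3/25 × (-4000) + 6/25 × 19900 + 9/25 × 17000 = 2548 − 480 + 4776 + 6120 = 12964
Policy B = 2/7 × 7500 + 2/7 × (-3500) + 2/7 × 11200 + 1/7 × 11300 = 2142.8571 − 1000 + 3200 + 1614.2857 = 5957.1429
Policy C = 1/6 × (-200) + 1/3 × (-8100) + 1/2 × 17400 = -33.3333 − 2700 + 8700 = 5966.6667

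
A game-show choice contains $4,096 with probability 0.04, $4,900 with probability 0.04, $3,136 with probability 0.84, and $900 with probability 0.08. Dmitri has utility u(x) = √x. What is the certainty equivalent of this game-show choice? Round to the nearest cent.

E[u] = 0.04·√4096 + 0.04·√4900 + 0.84·√3136 + 0.08·√900 = 0.04·64 + 0.04·70 + 0.84·56 + 0.08·30 = 54.8
CE = (54.8)² = 3003.04

$3,003.04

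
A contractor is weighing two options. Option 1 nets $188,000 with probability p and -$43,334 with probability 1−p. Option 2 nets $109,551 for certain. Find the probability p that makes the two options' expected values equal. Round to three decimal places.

p·188000 + (1−p)·(-43334) = 109551
231334p − 43334 = 109551
p = (109551 + 43334) / 231334

p = 0.661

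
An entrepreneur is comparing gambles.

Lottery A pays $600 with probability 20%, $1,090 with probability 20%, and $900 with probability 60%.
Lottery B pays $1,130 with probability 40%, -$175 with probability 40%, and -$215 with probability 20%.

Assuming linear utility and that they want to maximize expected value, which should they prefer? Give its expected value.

Lottery A ($878)

Lottery A = 0.2 × 600 + 0.2 × 1090 + 0.6 × 900 = 120 + 218 + 540 = 878
Lottery B = 0.4 × 1130 + 0.4 × (-175) + 0.2 × (-215) = 452 − 70 − 43 = 339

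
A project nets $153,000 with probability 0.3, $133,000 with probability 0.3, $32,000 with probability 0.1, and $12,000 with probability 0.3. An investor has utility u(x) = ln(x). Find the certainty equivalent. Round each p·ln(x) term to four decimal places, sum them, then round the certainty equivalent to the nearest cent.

E[u] = 0.3·ln(153000) + 0.3·ln(133000) + 0.1·ln(32000) + 0.3·ln(12000) = 3.5815 + 3.5394 + 1.0373 + 2.8178 = 10.9760
CE = e^10.9760 ≈ 58454.27

$58,454.27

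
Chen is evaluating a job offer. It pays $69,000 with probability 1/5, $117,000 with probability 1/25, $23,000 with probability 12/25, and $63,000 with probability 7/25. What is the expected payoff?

$47,160

EV = 1/5 × 69000 + 1/25 × 117000 + 12/25 × 23000 + 7/25 × 63000 = 13800 + 4680 + 11040 + 17640 = 47160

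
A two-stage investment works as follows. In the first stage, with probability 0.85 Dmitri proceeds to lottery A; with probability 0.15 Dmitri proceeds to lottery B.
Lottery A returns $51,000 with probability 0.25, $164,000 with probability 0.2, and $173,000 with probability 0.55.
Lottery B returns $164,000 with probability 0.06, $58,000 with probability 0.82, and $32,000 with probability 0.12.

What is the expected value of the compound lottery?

EV(A) = 0.25 × 51000 + 0.2 × 164000 + 0.55 × 173000 = 12750 + 32800 + 95150 = 140700
EV(B) = 0.06 × 164000 + 0.82 × 58000 + 0.12 × 32000 = 9840 + 47560 + 3840 = 61240
Overall = 0.85 × 140700 + 0.15 × 61240 = 119595 + 9186 = 128781

$128,781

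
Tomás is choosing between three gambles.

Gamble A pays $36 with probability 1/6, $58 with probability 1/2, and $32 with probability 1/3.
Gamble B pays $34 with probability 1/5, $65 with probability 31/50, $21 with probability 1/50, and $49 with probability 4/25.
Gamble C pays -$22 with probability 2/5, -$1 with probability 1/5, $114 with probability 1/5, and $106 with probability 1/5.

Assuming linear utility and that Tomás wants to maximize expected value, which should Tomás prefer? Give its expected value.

Gamble A = 1/6 × 36 + 1/2 × 58 + 1/3 × 32 = 6 + 29 + 10.6667 = 45.6667
Gamble B = 1/5 × 34 + 31/50 × 65 + 1/50 × 21 + 4/25 × 49 = 6.8 + 40.3 + 0.42 + 7.84 = 55.36
Gamble C = 2/5 × (-22) + 1/5 × (-1) + 1/5 × 114 + 1/5 × 106 = -8.8 − 0.2 + 22.8 + 21.2 = 35

Gamble B ($55.36)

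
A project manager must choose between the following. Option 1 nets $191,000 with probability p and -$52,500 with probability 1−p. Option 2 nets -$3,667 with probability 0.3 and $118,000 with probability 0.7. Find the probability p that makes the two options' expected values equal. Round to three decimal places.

EV(Option 2) = 0.3 × (-3667) + 0.7 × 118000 = -1100.1 + 82600 = 81499.9
p·191000 + (1−p)·(-52500) = 81499.9
243500p − 52500 = 81499.9
p = (81499.9 + 52500) / 243500

p = 0.550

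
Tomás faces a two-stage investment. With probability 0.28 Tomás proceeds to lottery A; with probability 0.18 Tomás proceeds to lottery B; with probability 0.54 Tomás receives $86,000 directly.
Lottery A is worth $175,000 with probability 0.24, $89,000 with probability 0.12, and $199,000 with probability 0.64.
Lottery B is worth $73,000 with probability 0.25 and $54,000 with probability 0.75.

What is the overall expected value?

$107,426.20

EV(A) = 0.24 × 175000 + 0.12 × 89000 + 0.64 × 199000 = 42000 + 10680 + 127360 = 180040
EV(B) = 0.25 × 73000 + 0.75 × 54000 = 18250 + 40500 = 58750
Branch C: 86000 (certain)
Overall = 0.28 × 180040 + 0.18 × 58750 + 0.54 × 86000 = 50411.2 + 10575 + 46440 = 107426.2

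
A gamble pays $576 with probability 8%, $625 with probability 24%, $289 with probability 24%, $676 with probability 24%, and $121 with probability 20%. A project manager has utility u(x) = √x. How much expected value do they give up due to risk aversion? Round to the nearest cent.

E[u] = 0.08·√576 + 0.24·√625 + 0.24·√289 + 0.24·√676 + 0.2·√121 = 0.08·24 + 0.24·25 + 0.24·17 + 0.24·26 + 0.2·11 = 20.44
CE = (20.44)² = 417.7936
Risk premium = EV − CE = 451.88 − 417.7936 = 34.0864

$34.09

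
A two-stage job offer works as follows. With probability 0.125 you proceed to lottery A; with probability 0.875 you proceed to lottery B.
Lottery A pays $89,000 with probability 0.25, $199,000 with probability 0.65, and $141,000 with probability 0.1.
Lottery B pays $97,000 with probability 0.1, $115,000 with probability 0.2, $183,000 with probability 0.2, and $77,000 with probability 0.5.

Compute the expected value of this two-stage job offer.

$115,037.50

EV(A) = 0.25 × 89000 + 0.65 × 199000 + 0.1 × 141000 = 22250 + 129350 + 14100 = 165700
EV(B) = 0.1 × 97000 + 0.2 × 115000 + 0.2 × 183000 + 0.5 × 77000 = 9700 + 23000 + 36600 + 38500 = 107800
Overall = 0.125 × 165700 + 0.875 × 107800 = 20712.5 + 94325 = 115037.5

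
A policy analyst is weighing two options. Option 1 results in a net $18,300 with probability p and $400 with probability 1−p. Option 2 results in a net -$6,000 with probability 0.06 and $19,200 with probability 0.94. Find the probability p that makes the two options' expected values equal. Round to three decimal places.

EV(Option 2) = 0.06 × (-6000) + 0.94 × 19200 = -360 + 18048 = 17688
p·18300 + (1−p)·400 = 17688
17900p + 400 = 17688
p = (17688 − 400) / 17900

p = 0.966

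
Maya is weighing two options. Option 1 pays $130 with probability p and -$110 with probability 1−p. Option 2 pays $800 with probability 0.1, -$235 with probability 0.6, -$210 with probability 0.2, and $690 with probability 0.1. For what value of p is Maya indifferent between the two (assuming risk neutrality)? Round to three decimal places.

EV(Option 2) = 0.1 × 800 + 0.6 × (-235) + 0.2 × (-210) + 0.1 × 690 = 80 − 141 − 42 + 69 = -34
p·130 + (1−p)·(-110) = -34
240p − 110 = -34
p = (-34 + 110) / 240

p = 0.317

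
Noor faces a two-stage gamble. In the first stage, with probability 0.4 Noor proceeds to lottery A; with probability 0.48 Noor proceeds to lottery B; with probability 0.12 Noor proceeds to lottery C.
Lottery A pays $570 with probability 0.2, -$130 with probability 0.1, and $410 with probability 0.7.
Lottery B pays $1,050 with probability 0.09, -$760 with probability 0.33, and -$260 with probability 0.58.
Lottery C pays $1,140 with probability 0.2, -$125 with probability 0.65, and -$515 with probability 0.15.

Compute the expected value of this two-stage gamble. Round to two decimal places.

EV(A) = 0.2 × 570 + 0.1 × (-130) + 0.7 × 410 = 114 − 13 + 287 = 388
EV(B) = 0.09 × 1050 + 0.33 × (-760) + 0.58 × (-260) = 94.5 − 250.8 − 150.8 = -307.1
EV(C) = 0.2 × 1140 + 0.65 × (-125) + 0.15 × (-515) = 228 − 81.25 − 77.25 = 69.5
Overall = 0.4 × 388 + 0.48 × (-307.1) + 0.12 × 69.5 = 155.2 − 147.408 + 8.34 = 16.132

$16.13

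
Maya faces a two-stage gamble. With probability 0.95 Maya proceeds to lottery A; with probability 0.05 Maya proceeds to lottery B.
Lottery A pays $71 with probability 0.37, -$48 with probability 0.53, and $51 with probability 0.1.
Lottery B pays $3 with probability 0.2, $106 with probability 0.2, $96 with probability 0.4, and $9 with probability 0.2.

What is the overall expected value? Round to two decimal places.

EV(A) = 0.37 × 71 + 0.53 × (-48) + 0.1 × 51 = 26.27 − 25.44 + 5.1 = 5.93
EV(B) = 0.2 × 3 + 0.2 × 106 + 0.4 × 96 + 0.2 × 9 = 0.6 + 21.2 + 38.4 + 1.8 = 62
Overall = 0.95 × 5.93 + 0.05 × 62 = 5.6335 + 3.1 = 8.7335

$8.73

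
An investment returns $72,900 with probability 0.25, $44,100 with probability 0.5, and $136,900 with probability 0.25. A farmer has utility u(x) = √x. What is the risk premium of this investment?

$4,275

E[u] = 0.25·√72900 + 0.5·√44100 + 0.25·√136900 = 0.25·270 + 0.5·210 + 0.25·370 = 265
CE = (265)² = 70225
Risk premium = EV − CE = 74500 − 70225 = 4275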